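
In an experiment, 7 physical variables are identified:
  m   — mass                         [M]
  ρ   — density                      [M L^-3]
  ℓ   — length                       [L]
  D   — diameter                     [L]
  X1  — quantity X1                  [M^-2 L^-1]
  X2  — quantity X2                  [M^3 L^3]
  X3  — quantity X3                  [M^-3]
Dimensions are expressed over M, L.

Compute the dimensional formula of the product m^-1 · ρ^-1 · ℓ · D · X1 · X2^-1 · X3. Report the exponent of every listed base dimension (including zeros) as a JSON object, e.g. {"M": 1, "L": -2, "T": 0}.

Exponent matrix [M,L] × [m,ρ,ℓ,D,X1,X2,X3]:
  M: [ 1  1  0  0 -2  3 -3]
  L: [ 0 -3  1  1 -1  3  0]
  [M]: (-1)·1+(-1)·1+(1)·0+(1)·0+(1)·-2+(-1)·3+(1)·-3 = -10
  [L]: (-1)·0+(-1)·-3+(1)·1+(1)·1+(1)·-1+(-1)·3+(1)·0 = 1
⇒ M^-10 L

{"M": -10, "L": 1}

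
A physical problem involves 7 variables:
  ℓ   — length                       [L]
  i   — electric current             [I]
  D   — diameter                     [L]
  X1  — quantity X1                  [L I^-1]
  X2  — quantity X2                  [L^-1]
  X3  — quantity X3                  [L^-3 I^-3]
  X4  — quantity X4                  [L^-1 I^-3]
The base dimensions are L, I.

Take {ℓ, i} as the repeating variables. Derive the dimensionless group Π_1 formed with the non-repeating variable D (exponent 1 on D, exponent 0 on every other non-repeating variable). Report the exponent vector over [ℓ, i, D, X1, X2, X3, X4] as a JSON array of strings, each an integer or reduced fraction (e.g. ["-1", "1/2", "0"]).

Exponent matrix [L,I] × [ℓ,i,D,X1,X2,X3,X4]:
  L: [ 1  0  1  1 -1 -3 -1]
  I: [ 0  1  0 -1  0 -3 -3]
RREF → pivots at {ℓ,i} ⇒ r = 2
Pivot set = {ℓ,i}, free = {D,X1,X2,X3,X4}
RREF:
  r0: [   1    0    1    1   -1   -3   -1]
  r1: [   0    1    0   -1    0   -3   -3]
Fix exponent of D at 1, X1 at 0, X2 at 0, X3 at 0, X4 at 0; solve each RREF row for its pivot's exponent:
  r0: exp(ℓ) + (1)·1 = 0 ⇒ exp(ℓ) = -1
  r1: exp(i) + (0)·1 = 0 ⇒ exp(i) = 0
Π_1 = ℓ^-1 · D

["-1", "0", "1", "0", "0", "0", "0"]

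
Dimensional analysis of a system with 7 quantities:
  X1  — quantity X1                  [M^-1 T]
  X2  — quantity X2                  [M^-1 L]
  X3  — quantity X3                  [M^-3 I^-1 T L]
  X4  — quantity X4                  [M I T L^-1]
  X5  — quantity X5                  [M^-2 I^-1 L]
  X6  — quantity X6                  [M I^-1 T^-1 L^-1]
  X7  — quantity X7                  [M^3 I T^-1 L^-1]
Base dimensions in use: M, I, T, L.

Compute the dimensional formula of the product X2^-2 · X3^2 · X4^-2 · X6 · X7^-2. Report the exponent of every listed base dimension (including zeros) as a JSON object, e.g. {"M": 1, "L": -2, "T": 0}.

Exponent matrix [M,I,T,L] × [X1,X2,X3,X4,X5,X6,X7]:
  M: [-1 -1 -3  1 -2  1  3]
  I: [ 0  0 -1  1 -1 -1  1]
  T: [ 1  0  1  1  0 -1 -1]
  L: [ 0  1  1 -1  1 -1 -1]
  [M]: (-2)·-1+(2)·-3+(-2)·1+(1)·1+(-2)·3 = -11
  [I]: (-2)·0+(2)·-1+(-2)·1+(1)·-1+(-2)·1 = -7
  [T]: (-2)·0+(2)·1+(-2)·1+(1)·-1+(-2)·-1 = 1
  [L]: (-2)·1+(2)·1+(-2)·-1+(1)·-1+(-2)·-1 = 3
⇒ M^-11 I^-7 T L^3

{"M": -11, "I": -7, "T": 1, "L": 3}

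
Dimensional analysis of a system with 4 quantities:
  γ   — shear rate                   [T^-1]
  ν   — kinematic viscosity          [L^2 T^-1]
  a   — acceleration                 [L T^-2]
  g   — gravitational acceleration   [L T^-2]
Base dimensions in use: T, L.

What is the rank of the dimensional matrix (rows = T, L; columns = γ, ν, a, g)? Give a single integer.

2

Write exponents as rows T,L / cols γ,ν,a,g:
  T: [-1 -1 -2 -2]
  L: [ 0  2  1  1]
Row reduction gives pivot columns γ,ν; rank = 2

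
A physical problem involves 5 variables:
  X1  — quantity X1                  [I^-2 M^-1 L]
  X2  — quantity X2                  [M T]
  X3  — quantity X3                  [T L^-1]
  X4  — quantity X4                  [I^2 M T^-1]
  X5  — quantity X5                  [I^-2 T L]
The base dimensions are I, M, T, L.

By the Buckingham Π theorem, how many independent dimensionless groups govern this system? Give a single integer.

2

Dimensional matrix (I×M×T×L by X1×X2×X3×X4×X5):
  I: [-2  0  0  2 -2]
  M: [-1  1  0  1  0]
  T: [ 0  1  1 -1  1]
  L: [ 1  0 -1  0  1]
Row reduction gives pivot columns X1,X2,X3; rank = 3
n=5, r=3 ⇒ 2 dimensionless groups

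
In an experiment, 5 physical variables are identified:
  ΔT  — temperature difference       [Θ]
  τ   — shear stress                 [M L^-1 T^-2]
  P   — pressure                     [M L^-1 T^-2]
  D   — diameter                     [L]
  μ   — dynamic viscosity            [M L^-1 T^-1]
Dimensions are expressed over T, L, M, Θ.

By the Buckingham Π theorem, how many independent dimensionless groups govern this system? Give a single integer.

Dimensional matrix (T×L×M×Θ by ΔT×τ×P×D×μ):
  T: [ 0 -2 -2  0 -1]
  L: [ 0 -1 -1  1 -1]
  M: [ 0  1  1  0  1]
  Θ: [ 1  0  0  0  0]
Echelon form has 4 nonzero rows (pivots: ΔT,τ,D,μ)
5 vars − rank 4 = 1 Π group

1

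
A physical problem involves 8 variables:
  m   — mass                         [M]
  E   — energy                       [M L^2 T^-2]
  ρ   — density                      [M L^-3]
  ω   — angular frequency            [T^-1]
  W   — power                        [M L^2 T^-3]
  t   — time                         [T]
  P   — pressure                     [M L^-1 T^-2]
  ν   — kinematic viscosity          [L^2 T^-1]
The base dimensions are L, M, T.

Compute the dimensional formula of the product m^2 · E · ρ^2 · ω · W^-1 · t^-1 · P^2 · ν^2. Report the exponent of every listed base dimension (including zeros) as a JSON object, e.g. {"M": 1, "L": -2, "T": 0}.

Write exponents as rows L,M,T / cols m,E,ρ,ω,W,t,P,ν:
  L: [ 0  2 -3  0  2  0 -1  2]
  M: [ 1  1  1  0  1  0  1  0]
  T: [ 0 -2  0 -1 -3  1 -2 -1]
  [L]: (2)·0+(1)·2+(2)·-3+(1)·0+(-1)·2+(-1)·0+(2)·-1+(2)·2 = -4
  [M]: (2)·1+(1)·1+(2)·1+(1)·0+(-1)·1+(-1)·0+(2)·1+(2)·0 = 6
  [T]: (2)·0+(1)·-2+(2)·0+(1)·-1+(-1)·-3+(-1)·1+(2)·-2+(2)·-1 = -7
⇒ L^-4 M^6 T^-7

{"L": -4, "M": 6, "T": -7}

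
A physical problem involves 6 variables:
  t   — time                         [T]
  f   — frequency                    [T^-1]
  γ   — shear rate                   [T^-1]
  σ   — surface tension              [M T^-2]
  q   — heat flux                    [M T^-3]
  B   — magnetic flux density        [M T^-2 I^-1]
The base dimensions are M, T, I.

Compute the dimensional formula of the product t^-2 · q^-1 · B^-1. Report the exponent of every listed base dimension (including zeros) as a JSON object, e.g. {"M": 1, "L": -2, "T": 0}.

{"M": -2, "T": 3, "I": 1}

Exponent matrix [M,T,I] × [t,f,γ,σ,q,B]:
  M: [ 0  0  0  1  1  1]
  T: [ 1 -1 -1 -2 -3 -2]
  I: [ 0  0  0  0  0 -1]
  [M]: (-2)·0+(-1)·1+(-1)·1 = -2
  [T]: (-2)·1+(-1)·-3+(-1)·-2 = 3
  [I]: (-2)·0+(-1)·0+(-1)·-1 = 1
⇒ M^-2 T^3 I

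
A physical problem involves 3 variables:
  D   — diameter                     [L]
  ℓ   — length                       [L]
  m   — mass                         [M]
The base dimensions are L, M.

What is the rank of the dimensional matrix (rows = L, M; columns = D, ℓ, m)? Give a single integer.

Dimensional matrix (L×M by D×ℓ×m):
  L: [ 1  1  0]
  M: [ 0  0  1]
Row reduction gives pivot columns D,m; rank = 2

2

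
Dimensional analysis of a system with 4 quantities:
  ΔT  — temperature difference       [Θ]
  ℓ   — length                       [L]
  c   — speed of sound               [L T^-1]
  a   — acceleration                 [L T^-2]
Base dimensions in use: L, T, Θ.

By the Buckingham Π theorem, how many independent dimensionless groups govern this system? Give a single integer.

1

Dimensional matrix (L×T×Θ by ΔT×ℓ×c×a):
  L: [ 0  1  1  1]
  T: [ 0  0 -1 -2]
  Θ: [ 1  0  0  0]
Echelon form has 3 nonzero rows (pivots: ΔT,ℓ,c)
n=4, r=3 ⇒ 1 dimensionless group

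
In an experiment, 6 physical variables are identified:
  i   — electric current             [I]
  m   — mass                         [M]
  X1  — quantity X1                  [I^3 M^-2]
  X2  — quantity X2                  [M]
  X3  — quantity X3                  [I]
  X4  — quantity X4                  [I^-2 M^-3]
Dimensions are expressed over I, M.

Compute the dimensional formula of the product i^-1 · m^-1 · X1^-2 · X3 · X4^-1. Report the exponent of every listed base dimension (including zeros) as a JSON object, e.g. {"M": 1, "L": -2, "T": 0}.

{"I": -4, "M": 6}

Exponent matrix [I,M] × [i,m,X1,X2,X3,X4]:
  I: [ 1  0  3  0  1 -2]
  M: [ 0  1 -2  1  0 -3]
  [I]: (-1)·1+(-1)·0+(-2)·3+(1)·1+(-1)·-2 = -4
  [M]: (-1)·0+(-1)·1+(-2)·-2+(1)·0+(-1)·-3 = 6
⇒ I^-4 M^6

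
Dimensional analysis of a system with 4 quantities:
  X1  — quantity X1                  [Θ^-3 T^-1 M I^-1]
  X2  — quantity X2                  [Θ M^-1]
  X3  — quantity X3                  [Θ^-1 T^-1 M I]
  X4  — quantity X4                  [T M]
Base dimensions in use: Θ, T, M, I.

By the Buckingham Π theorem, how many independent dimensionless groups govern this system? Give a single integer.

Write exponents as rows Θ,T,M,I / cols X1,X2,X3,X4:
  Θ: [-3  1 -1  0]
  T: [-1  0 -1  1]
  M: [ 1 -1  1  1]
  I: [-1  0  1  0]
Echelon form has 3 nonzero rows (pivots: X1,X2,X3)
n=4, r=3 ⇒ 1 dimensionless group

1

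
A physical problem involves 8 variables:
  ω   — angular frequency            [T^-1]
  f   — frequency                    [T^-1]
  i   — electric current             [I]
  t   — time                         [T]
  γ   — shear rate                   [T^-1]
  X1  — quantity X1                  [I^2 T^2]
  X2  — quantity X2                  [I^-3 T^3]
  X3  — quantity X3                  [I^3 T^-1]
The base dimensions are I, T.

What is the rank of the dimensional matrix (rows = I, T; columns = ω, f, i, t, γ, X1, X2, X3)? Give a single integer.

2

Write exponents as rows I,T / cols ω,f,i,t,γ,X1,X2,X3:
  I: [ 0  0  1  0  0  2 -3  3]
  T: [-1 -1  0  1 -1  2  3 -1]
Echelon form has 2 nonzero rows (pivots: ω,i)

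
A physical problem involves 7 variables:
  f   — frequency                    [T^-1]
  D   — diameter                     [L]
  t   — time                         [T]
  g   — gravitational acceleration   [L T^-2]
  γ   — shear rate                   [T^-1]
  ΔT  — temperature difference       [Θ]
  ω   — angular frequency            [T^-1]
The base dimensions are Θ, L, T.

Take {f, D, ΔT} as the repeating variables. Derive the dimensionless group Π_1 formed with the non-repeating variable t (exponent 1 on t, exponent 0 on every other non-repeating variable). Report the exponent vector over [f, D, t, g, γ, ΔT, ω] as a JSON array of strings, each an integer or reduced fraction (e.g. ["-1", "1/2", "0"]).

Write exponents as rows Θ,L,T / cols f,D,t,g,γ,ΔT,ω:
  Θ: [ 0  0  0  0  0  1  0]
  L: [ 0  1  0  1  0  0  0]
  T: [-1  0  1 -2 -1  0 -1]
RREF → pivots at {f,D,ΔT} ⇒ r = 3
Repeat: f,D,ΔT; free: t,g,γ,ω
RREF:
  r0: [   1    0   -1    2    1    0    1]
  r1: [   0    1    0    1    0    0    0]
  r2: [   0    0    0    0    0    1    0]
Fix exponent of t at 1, g at 0, γ at 0, ω at 0; solve each RREF row for its pivot's exponent:
  r0: exp(f) + (-1)·1 = 0 ⇒ exp(f) = 1
  r1: exp(D) + (0)·1 = 0 ⇒ exp(D) = 0
  r2: exp(ΔT) + (0)·1 = 0 ⇒ exp(ΔT) = 0
Π_1 = f · t

["1", "0", "1", "0", "0", "0", "0"]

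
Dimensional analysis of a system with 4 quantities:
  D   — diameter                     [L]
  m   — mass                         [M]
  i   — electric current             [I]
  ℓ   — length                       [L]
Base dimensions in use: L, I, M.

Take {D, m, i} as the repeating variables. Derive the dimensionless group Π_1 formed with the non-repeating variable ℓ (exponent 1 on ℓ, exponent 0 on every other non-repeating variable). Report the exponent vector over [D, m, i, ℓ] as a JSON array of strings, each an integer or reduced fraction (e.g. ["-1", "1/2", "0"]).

["-1", "0", "0", "1"]

Exponent matrix [L,I,M] × [D,m,i,ℓ]:
  L: [ 1  0  0  1]
  I: [ 0  0  1  0]
  M: [ 0  1  0  0]
Echelon form has 3 nonzero rows (pivots: D,m,i)
Repeat: D,m,i; free: ℓ
RREF:
  r0: [   1    0    0    1]
  r1: [   0    1    0    0]
  r2: [   0    0    1    0]
Fix exponent of ℓ at 1; solve each RREF row for its pivot's exponent:
  r0: exp(D) + (1)·1 = 0 ⇒ exp(D) = -1
  r1: exp(m) + (0)·1 = 0 ⇒ exp(m) = 0
  r2: exp(i) + (0)·1 = 0 ⇒ exp(i) = 0
Π_1 = D^-1 · ℓ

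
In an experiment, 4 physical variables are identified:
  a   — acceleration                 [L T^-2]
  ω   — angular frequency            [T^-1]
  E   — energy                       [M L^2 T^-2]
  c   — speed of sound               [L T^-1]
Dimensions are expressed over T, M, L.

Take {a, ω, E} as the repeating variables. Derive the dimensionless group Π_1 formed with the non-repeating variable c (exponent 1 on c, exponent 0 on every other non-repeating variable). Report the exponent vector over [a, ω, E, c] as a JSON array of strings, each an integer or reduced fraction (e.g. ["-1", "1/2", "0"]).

["-1", "1", "0", "1"]

Dimensional matrix (T×M×L by a×ω×E×c):
  T: [-2 -1 -2 -1]
  M: [ 0  0  1  0]
  L: [ 1  0  2  1]
Echelon form has 3 nonzero rows (pivots: a,ω,E)
Repeat: a,ω,E; free: c
RREF:
  r0: [   1    0    0    1]
  r1: [   0    1    0   -1]
  r2: [   0    0    1    0]
Fix exponent of c at 1; solve each RREF row for its pivot's exponent:
  r0: exp(a) + (1)·1 = 0 ⇒ exp(a) = -1
  r1: exp(ω) + (-1)·1 = 0 ⇒ exp(ω) = 1
  r2: exp(E) + (0)·1 = 0 ⇒ exp(E) = 0
Π_1 = a^-1 · ω · c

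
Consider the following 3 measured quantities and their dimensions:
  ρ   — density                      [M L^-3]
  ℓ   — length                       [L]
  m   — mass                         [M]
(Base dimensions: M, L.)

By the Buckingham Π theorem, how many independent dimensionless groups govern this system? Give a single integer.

1

Dimensional matrix (M×L by ρ×ℓ×m):
  M: [ 1  0  1]
  L: [-3  1  0]
Echelon form has 2 nonzero rows (pivots: ρ,ℓ)
n=3, r=2 ⇒ 1 dimensionless group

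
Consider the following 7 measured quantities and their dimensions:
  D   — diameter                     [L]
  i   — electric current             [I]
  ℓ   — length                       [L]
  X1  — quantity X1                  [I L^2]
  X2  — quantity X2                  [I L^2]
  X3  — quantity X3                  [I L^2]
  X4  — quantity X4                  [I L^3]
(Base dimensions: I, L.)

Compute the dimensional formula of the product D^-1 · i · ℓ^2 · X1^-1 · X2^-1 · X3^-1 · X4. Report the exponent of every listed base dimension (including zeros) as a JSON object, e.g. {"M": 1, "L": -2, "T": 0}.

{"I": -1, "L": -2}

Exponent matrix [I,L] × [D,i,ℓ,X1,X2,X3,X4]:
  I: [ 0  1  0  1  1  1  1]
  L: [ 1  0  1  2  2  2  3]
  [I]: (-1)·0+(1)·1+(2)·0+(-1)·1+(-1)·1+(-1)·1+(1)·1 = -1
  [L]: (-1)·1+(1)·0+(2)·1+(-1)·2+(-1)·2+(-1)·2+(1)·3 = -2
⇒ I^-1 L^-2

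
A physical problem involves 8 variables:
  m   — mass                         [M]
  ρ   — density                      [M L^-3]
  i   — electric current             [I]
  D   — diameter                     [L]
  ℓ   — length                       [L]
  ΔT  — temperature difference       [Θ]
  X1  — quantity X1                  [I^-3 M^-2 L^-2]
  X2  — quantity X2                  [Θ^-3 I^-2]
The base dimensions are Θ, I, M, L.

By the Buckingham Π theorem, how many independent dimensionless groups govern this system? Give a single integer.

Write exponents as rows Θ,I,M,L / cols m,ρ,i,D,ℓ,ΔT,X1,X2:
  Θ: [ 0  0  0  0  0  1  0 -3]
  I: [ 0  0  1  0  0  0 -3 -2]
  M: [ 1  1  0  0  0  0 -2  0]
  L: [ 0 -3  0  1  1  0 -2  0]
Echelon form has 4 nonzero rows (pivots: m,ρ,i,ΔT)
Π count = n − r = 8 − 4 = 4

4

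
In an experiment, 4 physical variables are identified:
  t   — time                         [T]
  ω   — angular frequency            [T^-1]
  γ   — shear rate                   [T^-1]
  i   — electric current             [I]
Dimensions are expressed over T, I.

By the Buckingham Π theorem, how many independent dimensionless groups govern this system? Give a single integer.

Write exponents as rows T,I / cols t,ω,γ,i:
  T: [ 1 -1 -1  0]
  I: [ 0  0  0  1]
Row reduction gives pivot columns t,i; rank = 2
Π count = n − r = 4 − 2 = 2

2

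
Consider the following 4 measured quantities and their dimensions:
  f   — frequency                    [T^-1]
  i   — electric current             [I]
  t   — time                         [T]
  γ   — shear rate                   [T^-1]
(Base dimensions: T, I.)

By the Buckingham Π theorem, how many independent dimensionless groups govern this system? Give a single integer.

2

Write exponents as rows T,I / cols f,i,t,γ:
  T: [-1  0  1 -1]
  I: [ 0  1  0  0]
Echelon form has 2 nonzero rows (pivots: f,i)
4 vars − rank 2 = 2 Π groups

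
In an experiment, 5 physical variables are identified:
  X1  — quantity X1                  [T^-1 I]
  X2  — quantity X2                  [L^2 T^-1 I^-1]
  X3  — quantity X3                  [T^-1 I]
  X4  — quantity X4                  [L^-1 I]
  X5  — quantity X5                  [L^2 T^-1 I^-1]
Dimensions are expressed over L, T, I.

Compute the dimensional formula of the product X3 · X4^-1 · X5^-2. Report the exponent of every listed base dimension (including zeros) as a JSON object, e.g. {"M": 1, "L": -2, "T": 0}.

Dimensional matrix (L×T×I by X1×X2×X3×X4×X5):
  L: [ 0  2  0 -1  2]
  T: [-1 -1 -1  0 -1]
  I: [ 1 -1  1  1 -1]
  [L]: (1)·0+(-1)·-1+(-2)·2 = -3
  [T]: (1)·-1+(-1)·0+(-2)·-1 = 1
  [I]: (1)·1+(-1)·1+(-2)·-1 = 2
⇒ L^-3 T I^2

{"L": -3, "T": 1, "I": 2}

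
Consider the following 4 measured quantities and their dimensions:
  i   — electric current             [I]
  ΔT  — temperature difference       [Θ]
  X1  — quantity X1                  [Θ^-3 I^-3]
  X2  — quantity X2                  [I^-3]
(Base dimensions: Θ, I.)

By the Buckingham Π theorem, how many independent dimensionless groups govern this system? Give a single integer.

Dimensional matrix (Θ×I by i×ΔT×X1×X2):
  Θ: [ 0  1 -3  0]
  I: [ 1  0 -3 -3]
RREF → pivots at {i,ΔT} ⇒ r = 2
Π count = n − r = 4 − 2 = 2

2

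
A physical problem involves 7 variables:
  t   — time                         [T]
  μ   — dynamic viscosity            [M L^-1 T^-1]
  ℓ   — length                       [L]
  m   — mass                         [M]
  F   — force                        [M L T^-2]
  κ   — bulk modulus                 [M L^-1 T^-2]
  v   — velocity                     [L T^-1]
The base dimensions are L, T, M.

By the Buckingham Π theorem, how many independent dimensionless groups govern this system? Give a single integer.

Write exponents as rows L,T,M / cols t,μ,ℓ,m,F,κ,v:
  L: [ 0 -1  1  0  1 -1  1]
  T: [ 1 -1  0  0 -2 -2 -1]
  M: [ 0  1  0  1  1  1  0]
Echelon form has 3 nonzero rows (pivots: t,μ,ℓ)
n=7, r=3 ⇒ 4 dimensionless groups

4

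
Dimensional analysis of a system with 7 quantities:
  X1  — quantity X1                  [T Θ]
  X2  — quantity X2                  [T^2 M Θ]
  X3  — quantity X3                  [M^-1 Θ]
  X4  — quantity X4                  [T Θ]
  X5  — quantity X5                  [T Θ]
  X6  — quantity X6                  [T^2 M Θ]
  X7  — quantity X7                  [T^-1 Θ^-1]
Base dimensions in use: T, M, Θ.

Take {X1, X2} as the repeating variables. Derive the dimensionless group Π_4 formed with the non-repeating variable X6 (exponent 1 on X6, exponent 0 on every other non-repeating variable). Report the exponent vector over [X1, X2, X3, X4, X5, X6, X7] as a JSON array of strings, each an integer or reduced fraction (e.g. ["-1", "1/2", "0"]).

["0", "-1", "0", "0", "0", "1", "0"]

Exponent matrix [T,M,Θ] × [X1,X2,X3,X4,X5,X6,X7]:
  T: [ 1  2  0  1  1  2 -1]
  M: [ 0  1 -1  0  0  1  0]
  Θ: [ 1  1  1  1  1  1 -1]
Row reduction gives pivot columns X1,X2; rank = 2
Pivot set = {X1,X2}, free = {X3,X4,X5,X6,X7}
RREF:
  r0: [   1    0    2    1    1    0   -1]
  r1: [   0    1   -1    0    0    1    0]
  r2: [   0    0    0    0    0    0    0]
Fix exponent of X6 at 1, X3 at 0, X4 at 0, X5 at 0, X7 at 0; solve each RREF row for its pivot's exponent:
  r0: exp(X1) + (0)·1 = 0 ⇒ exp(X1) = 0
  r1: exp(X2) + (1)·1 = 0 ⇒ exp(X2) = -1
Π_4 = X2^-1 · X6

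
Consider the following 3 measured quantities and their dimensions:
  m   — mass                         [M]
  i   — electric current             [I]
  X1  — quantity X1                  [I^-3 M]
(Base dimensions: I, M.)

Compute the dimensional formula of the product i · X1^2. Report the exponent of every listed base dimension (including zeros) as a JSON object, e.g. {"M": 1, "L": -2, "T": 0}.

{"I": -5, "M": 2}

Dimensional matrix (I×M by m×i×X1):
  I: [ 0  1 -3]
  M: [ 1  0  1]
  [I]: (1)·1+(2)·-3 = -5
  [M]: (1)·0+(2)·1 = 2
⇒ I^-5 M^2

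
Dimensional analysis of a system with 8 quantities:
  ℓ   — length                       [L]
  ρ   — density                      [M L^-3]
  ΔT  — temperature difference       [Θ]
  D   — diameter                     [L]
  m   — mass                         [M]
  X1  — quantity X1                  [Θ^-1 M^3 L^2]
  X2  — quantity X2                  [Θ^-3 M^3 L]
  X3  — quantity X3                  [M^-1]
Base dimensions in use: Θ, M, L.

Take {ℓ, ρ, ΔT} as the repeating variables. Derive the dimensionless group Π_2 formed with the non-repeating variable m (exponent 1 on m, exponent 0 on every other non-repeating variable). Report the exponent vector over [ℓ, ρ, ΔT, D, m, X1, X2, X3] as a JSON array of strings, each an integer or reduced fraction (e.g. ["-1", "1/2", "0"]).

Exponent matrix [Θ,M,L] × [ℓ,ρ,ΔT,D,m,X1,X2,X3]:
  Θ: [ 0  0  1  0  0 -1 -3  0]
  M: [ 0  1  0  0  1  3  3 -1]
  L: [ 1 -3  0  1  0  2  1  0]
RREF → pivots at {ℓ,ρ,ΔT} ⇒ r = 3
Pivot set = {ℓ,ρ,ΔT}, free = {D,m,X1,X2,X3}
RREF:
  r0: [   1    0    0    1    3   11   10   -3]
  r1: [   0    1    0    0    1    3    3   -1]
  r2: [   0    0    1    0    0   -1   -3    0]
Fix exponent of m at 1, D at 0, X1 at 0, X2 at 0, X3 at 0; solve each RREF row for its pivot's exponent:
  r0: exp(ℓ) + (3)·1 = 0 ⇒ exp(ℓ) = -3
  r1: exp(ρ) + (1)·1 = 0 ⇒ exp(ρ) = -1
  r2: exp(ΔT) + (0)·1 = 0 ⇒ exp(ΔT) = 0
Π_2 = ℓ^-3 · ρ^-1 · m

["-3", "-1", "0", "0", "1", "0", "0", "0"]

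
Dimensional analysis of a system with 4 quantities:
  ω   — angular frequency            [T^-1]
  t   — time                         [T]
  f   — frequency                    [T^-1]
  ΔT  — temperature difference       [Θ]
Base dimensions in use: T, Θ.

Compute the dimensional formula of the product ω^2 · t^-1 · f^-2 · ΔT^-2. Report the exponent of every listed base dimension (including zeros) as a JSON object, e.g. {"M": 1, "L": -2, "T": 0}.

Exponent matrix [T,Θ] × [ω,t,f,ΔT]:
  T: [-1  1 -1  0]
  Θ: [ 0  0  0  1]
  [T]: (2)·-1+(-1)·1+(-2)·-1+(-2)·0 = -1
  [Θ]: (2)·0+(-1)·0+(-2)·0+(-2)·1 = -2
⇒ T^-1 Θ^-2

{"T": -1, "Θ": -2}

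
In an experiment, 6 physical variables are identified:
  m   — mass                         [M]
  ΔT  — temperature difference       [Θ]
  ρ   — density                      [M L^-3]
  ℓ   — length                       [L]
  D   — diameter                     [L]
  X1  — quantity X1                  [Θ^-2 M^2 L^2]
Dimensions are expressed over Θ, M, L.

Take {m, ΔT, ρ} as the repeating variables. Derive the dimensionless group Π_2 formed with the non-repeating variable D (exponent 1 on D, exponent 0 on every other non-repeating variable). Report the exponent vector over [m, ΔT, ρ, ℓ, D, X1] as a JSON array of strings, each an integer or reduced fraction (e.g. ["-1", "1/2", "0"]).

Write exponents as rows Θ,M,L / cols m,ΔT,ρ,ℓ,D,X1:
  Θ: [ 0  1  0  0  0 -2]
  M: [ 1  0  1  0  0  2]
  L: [ 0  0 -3  1  1  2]
Row reduction gives pivot columns m,ΔT,ρ; rank = 3
Pivot set = {m,ΔT,ρ}, free = {ℓ,D,X1}
RREF:
  r0: [   1    0    0  1/3  1/3  8/3]
  r1: [   0    1    0    0    0   -2]
  r2: [   0    0    1 -1/3 -1/3 -2/3]
Fix exponent of D at 1, ℓ at 0, X1 at 0; solve each RREF row for its pivot's exponent:
  r0: exp(m) + (1/3)·1 = 0 ⇒ exp(m) = -1/3
  r1: exp(ΔT) + (0)·1 = 0 ⇒ exp(ΔT) = 0
  r2: exp(ρ) + (-1/3)·1 = 0 ⇒ exp(ρ) = 1/3
Π_2 = m^(-1/3) · ρ^(1/3) · D

["-1/3", "0", "1/3", "0", "1", "0"]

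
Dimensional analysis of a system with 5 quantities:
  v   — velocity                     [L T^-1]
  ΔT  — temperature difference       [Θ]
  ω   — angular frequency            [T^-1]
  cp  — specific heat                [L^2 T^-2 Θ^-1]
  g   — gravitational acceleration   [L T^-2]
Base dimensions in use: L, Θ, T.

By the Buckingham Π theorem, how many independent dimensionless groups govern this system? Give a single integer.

2

Write exponents as rows L,Θ,T / cols v,ΔT,ω,cp,g:
  L: [ 1  0  0  2  1]
  Θ: [ 0  1  0 -1  0]
  T: [-1  0 -1 -2 -2]
Row reduction gives pivot columns v,ΔT,ω; rank = 3
Π count = n − r = 5 − 3 = 2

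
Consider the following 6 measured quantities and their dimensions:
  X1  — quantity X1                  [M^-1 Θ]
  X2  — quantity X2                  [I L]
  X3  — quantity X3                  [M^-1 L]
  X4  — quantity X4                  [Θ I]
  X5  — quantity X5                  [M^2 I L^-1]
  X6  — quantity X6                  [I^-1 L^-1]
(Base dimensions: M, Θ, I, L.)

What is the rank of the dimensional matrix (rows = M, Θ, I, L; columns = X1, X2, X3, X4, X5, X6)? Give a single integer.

3

Exponent matrix [M,Θ,I,L] × [X1,X2,X3,X4,X5,X6]:
  M: [-1  0 -1  0  2  0]
  Θ: [ 1  0  0  1  0  0]
  I: [ 0  1  0  1  1 -1]
  L: [ 0  1  1  0 -1 -1]
Row reduction gives pivot columns X1,X2,X3; rank = 3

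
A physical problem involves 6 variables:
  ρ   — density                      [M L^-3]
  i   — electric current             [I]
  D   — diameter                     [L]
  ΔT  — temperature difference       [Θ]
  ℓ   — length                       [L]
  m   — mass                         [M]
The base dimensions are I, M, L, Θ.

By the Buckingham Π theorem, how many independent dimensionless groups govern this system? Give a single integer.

Write exponents as rows I,M,L,Θ / cols ρ,i,D,ΔT,ℓ,m:
  I: [ 0  1  0  0  0  0]
  M: [ 1  0  0  0  0  1]
  L: [-3  0  1  0  1  0]
  Θ: [ 0  0  0  1  0  0]
Echelon form has 4 nonzero rows (pivots: ρ,i,D,ΔT)
n=6, r=4 ⇒ 2 dimensionless groups

2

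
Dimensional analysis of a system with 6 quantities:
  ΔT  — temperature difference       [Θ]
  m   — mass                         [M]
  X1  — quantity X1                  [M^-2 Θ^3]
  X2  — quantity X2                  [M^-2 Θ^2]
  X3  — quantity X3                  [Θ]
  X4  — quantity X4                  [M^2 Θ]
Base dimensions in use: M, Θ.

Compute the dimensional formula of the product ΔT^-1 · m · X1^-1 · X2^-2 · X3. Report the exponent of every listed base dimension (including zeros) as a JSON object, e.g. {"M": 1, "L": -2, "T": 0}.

{"M": 7, "Θ": -7}

Dimensional matrix (M×Θ by ΔT×m×X1×X2×X3×X4):
  M: [ 0  1 -2 -2  0  2]
  Θ: [ 1  0  3  2  1  1]
  [M]: (-1)·0+(1)·1+(-1)·-2+(-2)·-2+(1)·0 = 7
  [Θ]: (-1)·1+(1)·0+(-1)·3+(-2)·2+(1)·1 = -7
⇒ M^7 Θ^-7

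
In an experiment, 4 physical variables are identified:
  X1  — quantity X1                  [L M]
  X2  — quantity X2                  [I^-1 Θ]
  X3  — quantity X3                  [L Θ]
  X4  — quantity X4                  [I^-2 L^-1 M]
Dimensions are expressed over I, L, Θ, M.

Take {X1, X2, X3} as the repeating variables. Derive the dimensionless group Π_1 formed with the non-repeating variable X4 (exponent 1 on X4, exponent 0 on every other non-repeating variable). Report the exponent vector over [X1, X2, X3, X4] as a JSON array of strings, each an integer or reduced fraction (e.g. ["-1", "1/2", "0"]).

["-1", "-2", "2", "1"]

Exponent matrix [I,L,Θ,M] × [X1,X2,X3,X4]:
  I: [ 0 -1  0 -2]
  L: [ 1  0  1 -1]
  Θ: [ 0  1  1  0]
  M: [ 1  0  0  1]
Echelon form has 3 nonzero rows (pivots: X1,X2,X3)
Repeat: X1,X2,X3; free: X4
RREF:
  r0: [   1    0    0    1]
  r1: [   0    1    0    2]
  r2: [   0    0    1   -2]
  r3: [   0    0    0    0]
Fix exponent of X4 at 1; solve each RREF row for its pivot's exponent:
  r0: exp(X1) + (1)·1 = 0 ⇒ exp(X1) = -1
  r1: exp(X2) + (2)·1 = 0 ⇒ exp(X2) = -2
  r2: exp(X3) + (-2)·1 = 0 ⇒ exp(X3) = 2
Π_1 = X1^-1 · X2^-2 · X3^2 · X4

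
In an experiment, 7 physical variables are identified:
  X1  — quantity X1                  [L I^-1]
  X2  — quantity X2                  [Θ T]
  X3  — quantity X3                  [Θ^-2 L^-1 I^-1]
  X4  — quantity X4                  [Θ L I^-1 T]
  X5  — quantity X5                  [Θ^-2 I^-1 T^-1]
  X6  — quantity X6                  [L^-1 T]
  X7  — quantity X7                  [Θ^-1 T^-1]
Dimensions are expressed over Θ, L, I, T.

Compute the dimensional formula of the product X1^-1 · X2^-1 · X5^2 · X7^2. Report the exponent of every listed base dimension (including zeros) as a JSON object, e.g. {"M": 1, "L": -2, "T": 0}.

{"Θ": -7, "L": -1, "I": -1, "T": -5}

Exponent matrix [Θ,L,I,T] × [X1,X2,X3,X4,X5,X6,X7]:
  Θ: [ 0  1 -2  1 -2  0 -1]
  L: [ 1  0 -1  1  0 -1  0]
  I: [-1  0 -1 -1 -1  0  0]
  T: [ 0  1  0  1 -1  1 -1]
  [Θ]: (-1)·0+(-1)·1+(2)·-2+(2)·-1 = -7
  [L]: (-1)·1+(-1)·0+(2)·0+(2)·0 = -1
  [I]: (-1)·-1+(-1)·0+(2)·-1+(2)·0 = -1
  [T]: (-1)·0+(-1)·1+(2)·-1+(2)·-1 = -5
⇒ Θ^-7 L^-1 I^-1 T^-5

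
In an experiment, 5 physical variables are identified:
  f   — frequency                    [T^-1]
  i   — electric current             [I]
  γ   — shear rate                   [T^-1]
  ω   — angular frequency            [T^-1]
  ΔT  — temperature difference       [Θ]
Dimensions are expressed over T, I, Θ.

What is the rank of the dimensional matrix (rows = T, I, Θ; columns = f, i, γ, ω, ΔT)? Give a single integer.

3

Exponent matrix [T,I,Θ] × [f,i,γ,ω,ΔT]:
  T: [-1  0 -1 -1  0]
  I: [ 0  1  0  0  0]
  Θ: [ 0  0  0  0  1]
Row reduction gives pivot columns f,i,ΔT; rank = 3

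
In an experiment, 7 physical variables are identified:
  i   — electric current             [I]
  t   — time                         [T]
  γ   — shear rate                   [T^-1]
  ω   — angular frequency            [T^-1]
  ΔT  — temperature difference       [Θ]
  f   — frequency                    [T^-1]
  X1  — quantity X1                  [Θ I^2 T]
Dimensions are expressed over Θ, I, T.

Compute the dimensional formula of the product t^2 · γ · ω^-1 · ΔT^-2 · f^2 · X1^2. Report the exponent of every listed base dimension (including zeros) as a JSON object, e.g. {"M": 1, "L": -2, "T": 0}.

Exponent matrix [Θ,I,T] × [i,t,γ,ω,ΔT,f,X1]:
  Θ: [ 0  0  0  0  1  0  1]
  I: [ 1  0  0  0  0  0  2]
  T: [ 0  1 -1 -1  0 -1  1]
  [Θ]: (2)·0+(1)·0+(-1)·0+(-2)·1+(2)·0+(2)·1 = 0
  [I]: (2)·0+(1)·0+(-1)·0+(-2)·0+(2)·0+(2)·2 = 4
  [T]: (2)·1+(1)·-1+(-1)·-1+(-2)·0+(2)·-1+(2)·1 = 2
⇒ I^4 T^2

{"Θ": 0, "I": 4, "T": 2}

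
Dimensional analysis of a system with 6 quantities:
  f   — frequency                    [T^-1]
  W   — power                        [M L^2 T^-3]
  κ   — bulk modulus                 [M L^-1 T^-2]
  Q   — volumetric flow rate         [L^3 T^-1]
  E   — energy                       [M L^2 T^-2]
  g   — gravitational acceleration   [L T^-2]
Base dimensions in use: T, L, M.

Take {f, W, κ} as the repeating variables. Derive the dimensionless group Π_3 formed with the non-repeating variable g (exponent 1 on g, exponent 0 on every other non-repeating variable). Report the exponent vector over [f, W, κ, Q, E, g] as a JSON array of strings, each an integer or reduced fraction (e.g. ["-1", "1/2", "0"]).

Exponent matrix [T,L,M] × [f,W,κ,Q,E,g]:
  T: [-1 -3 -2 -1 -2 -2]
  L: [ 0  2 -1  3  2  1]
  M: [ 0  1  1  0  1  0]
RREF → pivots at {f,W,κ} ⇒ r = 3
Pivot set = {f,W,κ}, free = {Q,E,g}
RREF:
  r0: [   1    0    0    0   -1  5/3]
  r1: [   0    1    0    1    1  1/3]
  r2: [   0    0    1   -1    0 -1/3]
Fix exponent of g at 1, Q at 0, E at 0; solve each RREF row for its pivot's exponent:
  r0: exp(f) + (5/3)·1 = 0 ⇒ exp(f) = -5/3
  r1: exp(W) + (1/3)·1 = 0 ⇒ exp(W) = -1/3
  r2: exp(κ) + (-1/3)·1 = 0 ⇒ exp(κ) = 1/3
Π_3 = f^(-5/3) · W^(-1/3) · κ^(1/3) · g

["-5/3", "-1/3", "1/3", "0", "0", "1"]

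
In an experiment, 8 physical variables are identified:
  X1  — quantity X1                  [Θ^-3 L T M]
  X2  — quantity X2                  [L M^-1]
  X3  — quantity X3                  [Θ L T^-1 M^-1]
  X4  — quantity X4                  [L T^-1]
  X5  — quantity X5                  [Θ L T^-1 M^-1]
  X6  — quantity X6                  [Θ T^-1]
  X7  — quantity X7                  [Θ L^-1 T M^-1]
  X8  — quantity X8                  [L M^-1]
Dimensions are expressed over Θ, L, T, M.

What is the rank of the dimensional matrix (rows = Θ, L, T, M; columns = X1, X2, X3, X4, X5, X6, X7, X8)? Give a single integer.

3

Write exponents as rows Θ,L,T,M / cols X1,X2,X3,X4,X5,X6,X7,X8:
  Θ: [-3  0  1  0  1  1  1  0]
  L: [ 1  1  1  1  1  0 -1  1]
  T: [ 1  0 -1 -1 -1 -1  1  0]
  M: [ 1 -1 -1  0 -1  0 -1 -1]
RREF → pivots at {X1,X2,X3} ⇒ r = 3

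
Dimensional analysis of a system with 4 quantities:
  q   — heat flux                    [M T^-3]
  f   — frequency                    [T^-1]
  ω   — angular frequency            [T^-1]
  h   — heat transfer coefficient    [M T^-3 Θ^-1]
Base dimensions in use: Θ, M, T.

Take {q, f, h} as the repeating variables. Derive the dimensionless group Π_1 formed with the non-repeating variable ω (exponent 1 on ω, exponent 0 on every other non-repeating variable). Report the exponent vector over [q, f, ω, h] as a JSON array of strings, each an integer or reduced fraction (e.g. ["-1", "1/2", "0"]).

["0", "-1", "1", "0"]

Dimensional matrix (Θ×M×T by q×f×ω×h):
  Θ: [ 0  0  0 -1]
  M: [ 1  0  0  1]
  T: [-3 -1 -1 -3]
Row reduction gives pivot columns q,f,h; rank = 3
Pivot set = {q,f,h}, free = {ω}
RREF:
  r0: [   1    0    0    0]
  r1: [   0    1    1    0]
  r2: [   0    0    0    1]
Fix exponent of ω at 1; solve each RREF row for its pivot's exponent:
  r0: exp(q) + (0)·1 = 0 ⇒ exp(q) = 0
  r1: exp(f) + (1)·1 = 0 ⇒ exp(f) = -1
  r2: exp(h) + (0)·1 = 0 ⇒ exp(h) = 0
Π_1 = f^-1 · ω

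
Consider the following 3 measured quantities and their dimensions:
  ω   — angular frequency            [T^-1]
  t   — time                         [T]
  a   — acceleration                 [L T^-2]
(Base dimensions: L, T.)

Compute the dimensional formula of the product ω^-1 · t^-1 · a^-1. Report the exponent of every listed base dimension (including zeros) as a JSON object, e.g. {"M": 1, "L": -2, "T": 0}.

Dimensional matrix (L×T by ω×t×a):
  L: [ 0  0  1]
  T: [-1  1 -2]
  [L]: (-1)·0+(-1)·0+(-1)·1 = -1
  [T]: (-1)·-1+(-1)·1+(-1)·-2 = 2
⇒ L^-1 T^2

{"L": -1, "T": 2}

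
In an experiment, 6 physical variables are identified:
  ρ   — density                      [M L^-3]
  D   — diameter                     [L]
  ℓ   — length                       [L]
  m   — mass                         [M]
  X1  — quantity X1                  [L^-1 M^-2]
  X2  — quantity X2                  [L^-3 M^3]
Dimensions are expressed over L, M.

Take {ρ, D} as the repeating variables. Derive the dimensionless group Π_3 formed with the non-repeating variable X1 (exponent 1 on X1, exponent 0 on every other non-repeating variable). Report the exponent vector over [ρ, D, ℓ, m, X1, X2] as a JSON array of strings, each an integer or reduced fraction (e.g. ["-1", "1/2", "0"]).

["2", "7", "0", "0", "1", "0"]

Write exponents as rows L,M / cols ρ,D,ℓ,m,X1,X2:
  L: [-3  1  1  0 -1 -3]
  M: [ 1  0  0  1 -2  3]
Row reduction gives pivot columns ρ,D; rank = 2
Repeat: ρ,D; free: ℓ,m,X1,X2
RREF:
  r0: [   1    0    0    1   -2    3]
  r1: [   0    1    1    3   -7    6]
Fix exponent of X1 at 1, ℓ at 0, m at 0, X2 at 0; solve each RREF row for its pivot's exponent:
  r0: exp(ρ) + (-2)·1 = 0 ⇒ exp(ρ) = 2
  r1: exp(D) + (-7)·1 = 0 ⇒ exp(D) = 7
Π_3 = ρ^2 · D^7 · X1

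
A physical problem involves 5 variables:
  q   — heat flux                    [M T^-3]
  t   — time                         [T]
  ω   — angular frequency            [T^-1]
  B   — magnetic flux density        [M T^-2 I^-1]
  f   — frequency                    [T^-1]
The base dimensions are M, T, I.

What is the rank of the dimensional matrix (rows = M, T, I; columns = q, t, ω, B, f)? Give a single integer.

3

Dimensional matrix (M×T×I by q×t×ω×B×f):
  M: [ 1  0  0  1  0]
  T: [-3  1 -1 -2 -1]
  I: [ 0  0  0 -1  0]
RREF → pivots at {q,t,B} ⇒ r = 3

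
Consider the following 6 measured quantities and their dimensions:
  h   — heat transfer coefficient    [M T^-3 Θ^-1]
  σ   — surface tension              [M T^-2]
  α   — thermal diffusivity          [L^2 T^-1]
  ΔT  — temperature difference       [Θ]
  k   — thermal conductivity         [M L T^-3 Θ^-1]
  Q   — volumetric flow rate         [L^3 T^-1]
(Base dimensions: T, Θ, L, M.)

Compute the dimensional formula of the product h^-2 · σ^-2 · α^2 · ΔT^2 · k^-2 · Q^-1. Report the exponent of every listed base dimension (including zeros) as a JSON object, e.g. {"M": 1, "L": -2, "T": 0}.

Exponent matrix [T,Θ,L,M] × [h,σ,α,ΔT,k,Q]:
  T: [-3 -2 -1  0 -3 -1]
  Θ: [-1  0  0  1 -1  0]
  L: [ 0  0  2  0  1  3]
  M: [ 1  1  0  0  1  0]
  [T]: (-2)·-3+(-2)·-2+(2)·-1+(2)·0+(-2)·-3+(-1)·-1 = 15
  [Θ]: (-2)·-1+(-2)·0+(2)·0+(2)·1+(-2)·-1+(-1)·0 = 6
  [L]: (-2)·0+(-2)·0+(2)·2+(2)·0+(-2)·1+(-1)·3 = -1
  [M]: (-2)·1+(-2)·1+(2)·0+(2)·0+(-2)·1+(-1)·0 = -6
⇒ T^15 Θ^6 L^-1 M^-6

{"T": 15, "Θ": 6, "L": -1, "M": -6}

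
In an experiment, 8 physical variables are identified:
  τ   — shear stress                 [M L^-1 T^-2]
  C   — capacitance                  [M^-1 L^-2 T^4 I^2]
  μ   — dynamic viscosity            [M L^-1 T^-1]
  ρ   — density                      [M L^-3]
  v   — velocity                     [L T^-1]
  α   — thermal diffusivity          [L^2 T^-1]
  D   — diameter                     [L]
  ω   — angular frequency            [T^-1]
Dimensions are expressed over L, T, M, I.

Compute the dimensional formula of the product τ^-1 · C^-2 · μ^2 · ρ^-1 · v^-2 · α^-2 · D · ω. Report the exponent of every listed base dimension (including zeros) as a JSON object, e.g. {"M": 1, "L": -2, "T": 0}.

{"L": 1, "T": -5, "M": 2, "I": -4}

Dimensional matrix (L×T×M×I by τ×C×μ×ρ×v×α×D×ω):
  L: [-1 -2 -1 -3  1  2  1  0]
  T: [-2  4 -1  0 -1 -1  0 -1]
  M: [ 1 -1  1  1  0  0  0  0]
  I: [ 0  2  0  0  0  0  0  0]
  [L]: (-1)·-1+(-2)·-2+(2)·-1+(-1)·-3+(-2)·1+(-2)·2+(1)·1+(1)·0 = 1
  [T]: (-1)·-2+(-2)·4+(2)·-1+(-1)·0+(-2)·-1+(-2)·-1+(1)·0+(1)·-1 = -5
  [M]: (-1)·1+(-2)·-1+(2)·1+(-1)·1+(-2)·0+(-2)·0+(1)·0+(1)·0 = 2
  [I]: (-1)·0+(-2)·2+(2)·0+(-1)·0+(-2)·0+(-2)·0+(1)·0+(1)·0 = -4
⇒ L T^-5 M^2 I^-4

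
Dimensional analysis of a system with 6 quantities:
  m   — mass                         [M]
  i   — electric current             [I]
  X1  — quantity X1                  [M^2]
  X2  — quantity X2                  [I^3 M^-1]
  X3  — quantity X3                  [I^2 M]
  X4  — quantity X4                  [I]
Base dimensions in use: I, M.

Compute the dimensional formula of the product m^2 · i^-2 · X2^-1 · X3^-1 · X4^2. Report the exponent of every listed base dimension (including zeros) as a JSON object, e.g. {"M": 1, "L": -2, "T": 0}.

{"I": -5, "M": 2}

Write exponents as rows I,M / cols m,i,X1,X2,X3,X4:
  I: [ 0  1  0  3  2  1]
  M: [ 1  0  2 -1  1  0]
  [I]: (2)·0+(-2)·1+(-1)·3+(-1)·2+(2)·1 = -5
  [M]: (2)·1+(-2)·0+(-1)·-1+(-1)·1+(2)·0 = 2
⇒ I^-5 M^2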